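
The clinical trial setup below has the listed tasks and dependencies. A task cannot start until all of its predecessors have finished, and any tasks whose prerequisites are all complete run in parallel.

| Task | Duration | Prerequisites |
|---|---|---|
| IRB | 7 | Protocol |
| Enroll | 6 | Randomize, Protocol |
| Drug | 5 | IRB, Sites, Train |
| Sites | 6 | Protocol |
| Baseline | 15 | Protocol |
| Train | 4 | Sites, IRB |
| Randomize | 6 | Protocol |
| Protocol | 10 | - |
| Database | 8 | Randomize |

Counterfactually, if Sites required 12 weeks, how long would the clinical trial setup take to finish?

31

Critical path before the change: Protocol→IRB→Train→Drug = 10+7+4+5 = 26 giving 26 weeks.
Sites is off the critical path — its longest chain is 25 weeks, giving 1 of slack.
New critical path: Protocol→Sites→Train→Drug = 10+12+4+5 = 31 ⇒ 31 weeks.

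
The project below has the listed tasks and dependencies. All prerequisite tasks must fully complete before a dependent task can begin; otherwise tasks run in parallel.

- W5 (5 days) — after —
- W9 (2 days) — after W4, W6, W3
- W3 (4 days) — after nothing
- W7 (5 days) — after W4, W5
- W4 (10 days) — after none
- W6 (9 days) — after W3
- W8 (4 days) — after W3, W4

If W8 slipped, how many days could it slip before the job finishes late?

W3→W6→W9 = 4+9+2 = 15 sets the makespan at 15 days.
Longest path through W8: 14 days (earliest finish 14, latest finish 15).
So W8 can slip 15 − 14 = 1 day.

1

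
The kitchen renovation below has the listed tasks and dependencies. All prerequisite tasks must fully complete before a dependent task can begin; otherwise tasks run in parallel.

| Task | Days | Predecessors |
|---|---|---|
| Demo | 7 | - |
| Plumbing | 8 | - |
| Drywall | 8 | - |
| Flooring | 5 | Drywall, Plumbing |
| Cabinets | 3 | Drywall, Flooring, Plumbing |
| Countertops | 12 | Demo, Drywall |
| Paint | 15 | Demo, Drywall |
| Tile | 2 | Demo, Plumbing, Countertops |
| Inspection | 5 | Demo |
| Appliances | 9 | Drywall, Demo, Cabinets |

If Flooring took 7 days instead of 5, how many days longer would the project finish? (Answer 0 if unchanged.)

2

The binding path is Plumbing→Flooring→Cabinets→Appliances = 8+5+3+9 = 25; finish at 25 days.
Flooring is on the critical path; changing it to 7 makes that path 27 days.
No other chain overtakes it, so the finish is 27 days.
Change in finish: 27 − 25 = +2 days.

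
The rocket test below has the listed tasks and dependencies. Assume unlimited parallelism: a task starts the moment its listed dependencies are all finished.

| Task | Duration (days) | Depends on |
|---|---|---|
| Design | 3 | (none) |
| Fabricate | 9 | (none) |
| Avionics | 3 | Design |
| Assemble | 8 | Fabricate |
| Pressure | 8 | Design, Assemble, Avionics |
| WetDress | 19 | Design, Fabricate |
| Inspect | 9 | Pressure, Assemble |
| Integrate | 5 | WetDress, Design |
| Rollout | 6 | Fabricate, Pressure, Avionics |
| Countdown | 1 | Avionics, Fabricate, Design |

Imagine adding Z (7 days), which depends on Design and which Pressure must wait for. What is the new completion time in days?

Originally the job takes 34 days.
With Z inserted, Pressure now waits for max(Design, Assemble, Avionics, Z).
New critical path: Fabricate→Assemble→Pressure→Inspect = 9+8+8+9 = 34 ⇒ 34 days.

34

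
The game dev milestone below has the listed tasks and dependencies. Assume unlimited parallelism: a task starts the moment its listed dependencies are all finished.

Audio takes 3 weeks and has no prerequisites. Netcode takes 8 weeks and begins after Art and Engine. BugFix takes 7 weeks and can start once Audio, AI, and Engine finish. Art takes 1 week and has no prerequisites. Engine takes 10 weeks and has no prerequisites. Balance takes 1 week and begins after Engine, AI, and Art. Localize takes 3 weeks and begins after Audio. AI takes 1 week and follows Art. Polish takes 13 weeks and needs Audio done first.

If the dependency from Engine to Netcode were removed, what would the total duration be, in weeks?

Before: longest chain Engine→Netcode = 10+8 = 18, finish 18.
Without Engine→Netcode, Netcode's earliest start moves from 10 to 1.
New critical path: Engine→BugFix = 10+7 = 17 ⇒ 17 weeks.

17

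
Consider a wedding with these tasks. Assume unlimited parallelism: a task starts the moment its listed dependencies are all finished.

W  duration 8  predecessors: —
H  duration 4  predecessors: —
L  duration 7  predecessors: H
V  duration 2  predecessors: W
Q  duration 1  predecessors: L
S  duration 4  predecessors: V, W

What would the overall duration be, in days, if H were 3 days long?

Baseline: W→V→S = 8+2+4 = 14 → 14 days.
H is off the critical path — its longest chain is 12 days, giving 2 of slack.
The critical path is still W→V→S; finish is now 14 days.

14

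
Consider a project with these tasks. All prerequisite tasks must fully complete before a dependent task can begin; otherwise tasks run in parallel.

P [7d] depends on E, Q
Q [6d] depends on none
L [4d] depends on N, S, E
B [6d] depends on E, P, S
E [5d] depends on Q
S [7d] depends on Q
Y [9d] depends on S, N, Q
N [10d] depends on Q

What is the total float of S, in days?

3

Critical path: Q→N→Y = 6+10+9 = 25, so the finish is 25 days.
Longest path through S: 22 days (earliest finish 13, latest finish 16).
Float = 25 − 22 = 3.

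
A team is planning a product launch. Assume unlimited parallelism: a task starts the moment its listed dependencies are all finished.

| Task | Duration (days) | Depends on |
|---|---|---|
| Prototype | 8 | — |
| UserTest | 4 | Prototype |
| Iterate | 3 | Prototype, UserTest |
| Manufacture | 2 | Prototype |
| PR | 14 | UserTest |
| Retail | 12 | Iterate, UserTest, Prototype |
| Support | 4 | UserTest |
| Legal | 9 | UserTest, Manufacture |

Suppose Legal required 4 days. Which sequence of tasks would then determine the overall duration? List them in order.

Baseline: Prototype→UserTest→Iterate→Retail = 8+4+3+12 = 27 → 27 days.
The longest path through Legal is only 21 days, so Legal has float 6.
No other chain overtakes it, so the finish is 27 days.

Prototype, UserTest, Iterate, Retail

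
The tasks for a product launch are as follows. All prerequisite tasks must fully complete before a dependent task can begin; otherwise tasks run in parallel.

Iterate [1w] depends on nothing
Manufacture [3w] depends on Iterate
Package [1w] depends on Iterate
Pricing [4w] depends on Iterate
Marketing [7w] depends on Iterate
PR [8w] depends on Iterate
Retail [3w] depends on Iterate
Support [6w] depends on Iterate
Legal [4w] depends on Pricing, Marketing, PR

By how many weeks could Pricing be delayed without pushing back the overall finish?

4

The longest chain is Iterate→PR→Legal = 1+8+4 = 13; overall finish 13 weeks.
Pricing finishes as early as 5 and must finish by 9.
Slack of Pricing = 5 − 1 = 4 weeks.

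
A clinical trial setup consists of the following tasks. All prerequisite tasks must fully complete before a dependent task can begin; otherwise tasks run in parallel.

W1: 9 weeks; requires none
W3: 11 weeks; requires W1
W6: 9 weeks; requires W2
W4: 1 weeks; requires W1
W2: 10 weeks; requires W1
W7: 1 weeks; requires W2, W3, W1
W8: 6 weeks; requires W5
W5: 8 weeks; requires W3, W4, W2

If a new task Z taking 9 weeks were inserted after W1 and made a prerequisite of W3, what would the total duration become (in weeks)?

Originally the job takes 34 weeks.
With Z inserted, W3 now waits for max(W1, Z).
New critical path: W1→Z→W3→W5→W8 = 9+9+11+8+6 = 43 ⇒ 43 weeks.

43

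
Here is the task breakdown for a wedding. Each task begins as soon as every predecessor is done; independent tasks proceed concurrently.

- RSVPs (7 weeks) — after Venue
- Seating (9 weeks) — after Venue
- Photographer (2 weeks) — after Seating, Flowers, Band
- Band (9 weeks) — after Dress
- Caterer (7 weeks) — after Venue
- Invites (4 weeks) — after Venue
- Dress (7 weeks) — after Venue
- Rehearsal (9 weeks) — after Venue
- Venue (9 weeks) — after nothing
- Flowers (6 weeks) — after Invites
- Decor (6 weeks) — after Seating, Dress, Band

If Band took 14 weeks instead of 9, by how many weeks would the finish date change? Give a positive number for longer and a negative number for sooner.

Baseline: Venue→Dress→Band→Decor = 9+7+9+6 = 31 → 31 weeks.
Since Band is critical, the +5 change carries straight to that chain (now 36 weeks).
That remains the longest chain; total 36 weeks.
Change in finish: 36 − 31 = +5 weeks.

5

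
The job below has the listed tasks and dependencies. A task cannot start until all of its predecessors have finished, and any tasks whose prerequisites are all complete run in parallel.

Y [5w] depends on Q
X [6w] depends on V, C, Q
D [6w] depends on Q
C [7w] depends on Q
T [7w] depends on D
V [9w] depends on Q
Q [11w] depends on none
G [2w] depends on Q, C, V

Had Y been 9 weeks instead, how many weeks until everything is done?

26

Actual critical path: Q→V→X = 11+9+6 = 26 ⇒ 26 weeks.
The longest path through Y is only 16 weeks, so Y has float 10.
The critical path is still Q→V→X; finish is now 26 weeks.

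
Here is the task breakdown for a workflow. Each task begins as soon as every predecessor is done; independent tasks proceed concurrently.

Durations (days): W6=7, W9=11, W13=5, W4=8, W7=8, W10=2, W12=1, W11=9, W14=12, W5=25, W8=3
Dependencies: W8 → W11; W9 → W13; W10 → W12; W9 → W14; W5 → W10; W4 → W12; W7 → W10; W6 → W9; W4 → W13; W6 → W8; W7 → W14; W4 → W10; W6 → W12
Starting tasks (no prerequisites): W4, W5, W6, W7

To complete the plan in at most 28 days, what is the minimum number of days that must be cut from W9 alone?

Current finish: 30 days; target: 28.
W9 is on every critical path, so each day cut from W9 cuts the finish by one (this holds down to a finish of 28).
Need 30 − 28 = 2 days off W9 → W9 becomes 9 days, finish becomes 28.

2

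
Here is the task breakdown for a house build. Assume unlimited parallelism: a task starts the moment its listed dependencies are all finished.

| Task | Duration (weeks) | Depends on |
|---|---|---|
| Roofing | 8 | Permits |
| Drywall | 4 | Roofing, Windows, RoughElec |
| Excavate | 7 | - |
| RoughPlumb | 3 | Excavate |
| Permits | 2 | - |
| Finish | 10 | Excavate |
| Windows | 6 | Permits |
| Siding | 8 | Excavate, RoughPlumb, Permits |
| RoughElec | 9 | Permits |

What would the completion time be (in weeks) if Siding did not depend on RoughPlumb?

17

With the dependency in place, Excavate→RoughPlumb→Siding = 7+3+8 = 18 sets the finish at 18 weeks.
Without RoughPlumb→Siding, Siding's earliest start moves from 10 to 7.
After: Excavate→Finish = 7+10 = 17 → 17 weeks.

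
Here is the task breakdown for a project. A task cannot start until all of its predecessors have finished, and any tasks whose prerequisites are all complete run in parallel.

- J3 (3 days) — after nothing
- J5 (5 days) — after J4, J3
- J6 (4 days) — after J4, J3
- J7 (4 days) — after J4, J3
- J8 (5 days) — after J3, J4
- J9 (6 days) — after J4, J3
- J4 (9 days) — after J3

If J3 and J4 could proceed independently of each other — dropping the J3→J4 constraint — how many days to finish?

Before: longest chain J3→J4→J9 = 3+9+6 = 18, finish 18.
Without J3→J4, J4's earliest start moves from 3 to 0.
The longest chain is now J4→J9 = 9+6 = 15, so the project takes 15 days.

15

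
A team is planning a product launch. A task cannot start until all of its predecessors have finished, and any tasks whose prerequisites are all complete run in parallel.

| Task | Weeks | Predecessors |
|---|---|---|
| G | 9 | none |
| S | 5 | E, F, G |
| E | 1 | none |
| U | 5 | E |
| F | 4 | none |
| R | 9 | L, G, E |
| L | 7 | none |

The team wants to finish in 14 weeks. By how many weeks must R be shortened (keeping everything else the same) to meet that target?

4

Current finish: 18 weeks; target: 14.
R is on every critical path, so each week cut from R cuts the finish by one (this holds down to a finish of 14).
Need 18 − 14 = 4 weeks off R → R becomes 5 weeks, finish becomes 14.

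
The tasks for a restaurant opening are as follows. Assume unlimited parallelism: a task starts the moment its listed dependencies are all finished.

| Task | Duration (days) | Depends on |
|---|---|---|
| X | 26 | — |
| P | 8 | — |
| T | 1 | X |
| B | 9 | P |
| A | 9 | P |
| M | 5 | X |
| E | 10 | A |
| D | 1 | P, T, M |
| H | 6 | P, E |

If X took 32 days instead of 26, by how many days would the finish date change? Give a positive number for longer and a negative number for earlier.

Actual critical path: P→A→E→H = 8+9+10+6 = 33 ⇒ 33 days.
The longest path through X is only 32 days, so X has float 1.
New critical path: X→M→D = 32+5+1 = 38 ⇒ 38 days.
Change in finish: 38 − 33 = +5 days.

5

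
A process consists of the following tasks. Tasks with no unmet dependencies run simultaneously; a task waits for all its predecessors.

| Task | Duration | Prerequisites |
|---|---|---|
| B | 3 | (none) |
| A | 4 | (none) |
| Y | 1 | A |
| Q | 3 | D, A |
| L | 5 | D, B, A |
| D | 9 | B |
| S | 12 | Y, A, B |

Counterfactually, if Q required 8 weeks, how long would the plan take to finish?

Baseline: B→D→L = 3+9+5 = 17 → 17 weeks.
The longest path through Q is only 15 weeks, so Q has float 2.
The binding chain switches to B→D→Q = 3+9+8 = 20; finish 20 weeks.

20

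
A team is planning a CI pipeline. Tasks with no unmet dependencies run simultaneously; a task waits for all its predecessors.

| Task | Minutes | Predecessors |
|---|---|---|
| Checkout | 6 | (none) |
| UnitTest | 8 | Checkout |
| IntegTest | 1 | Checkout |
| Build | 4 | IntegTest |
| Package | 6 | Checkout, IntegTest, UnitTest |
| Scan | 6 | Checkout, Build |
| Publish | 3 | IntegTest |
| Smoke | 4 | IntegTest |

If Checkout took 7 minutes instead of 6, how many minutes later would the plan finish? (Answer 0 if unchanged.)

The binding path is Checkout→UnitTest→Package = 6+8+6 = 20; finish at 20 minutes.
Since Checkout is critical, the +1 change carries straight to that chain (now 21 minutes).
The critical path is still Checkout→UnitTest→Package; finish is now 21 minutes.
Change in finish: 21 − 20 = +1 minutes.

1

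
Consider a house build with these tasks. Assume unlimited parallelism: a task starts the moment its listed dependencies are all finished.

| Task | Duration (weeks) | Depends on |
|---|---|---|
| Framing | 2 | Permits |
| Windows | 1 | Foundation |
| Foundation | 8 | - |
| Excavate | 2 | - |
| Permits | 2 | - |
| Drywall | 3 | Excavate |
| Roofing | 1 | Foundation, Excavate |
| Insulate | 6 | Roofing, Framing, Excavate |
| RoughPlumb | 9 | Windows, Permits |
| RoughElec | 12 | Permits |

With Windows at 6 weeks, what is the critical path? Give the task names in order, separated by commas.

Foundation, Windows, RoughPlumb

Baseline: Foundation→Windows→RoughPlumb = 8+1+9 = 18 → 18 weeks.
Since Windows is critical, the +5 change carries straight to that chain (now 23 weeks).
That remains the longest chain; total 23 weeks.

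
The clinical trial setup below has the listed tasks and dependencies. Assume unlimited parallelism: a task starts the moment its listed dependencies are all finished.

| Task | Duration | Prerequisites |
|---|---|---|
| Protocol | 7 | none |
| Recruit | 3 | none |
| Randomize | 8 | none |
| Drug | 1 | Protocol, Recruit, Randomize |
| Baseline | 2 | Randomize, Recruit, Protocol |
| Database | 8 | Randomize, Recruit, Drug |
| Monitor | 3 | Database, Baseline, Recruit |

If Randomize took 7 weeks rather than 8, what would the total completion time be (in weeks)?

As given, the longest chain is Randomize→Drug→Database→Monitor = 8+1+8+3 = 20, so the finish is 20 weeks.
Randomize lies on that path, so at 7 weeks the path becomes 19 weeks.
Now Protocol→Drug→Database→Monitor = 7+1+8+3 = 19 is longest, so the finish becomes 19 weeks.

19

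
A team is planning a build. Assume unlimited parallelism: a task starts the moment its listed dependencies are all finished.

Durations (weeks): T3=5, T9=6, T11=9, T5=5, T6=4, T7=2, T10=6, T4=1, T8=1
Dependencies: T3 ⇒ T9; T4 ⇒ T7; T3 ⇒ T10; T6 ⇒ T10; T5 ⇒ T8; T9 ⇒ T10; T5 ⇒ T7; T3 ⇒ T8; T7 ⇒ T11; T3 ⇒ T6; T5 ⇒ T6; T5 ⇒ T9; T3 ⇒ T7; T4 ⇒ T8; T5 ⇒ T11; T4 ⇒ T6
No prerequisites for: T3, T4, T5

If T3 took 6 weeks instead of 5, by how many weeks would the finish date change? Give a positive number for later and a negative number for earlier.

Baseline: T3→T9→T10 = 5+6+6 = 17 → 17 weeks.
T3 is on the critical path; changing it to 6 makes that path 18 weeks.
No other chain overtakes it, so the finish is 18 weeks.
Change in finish: 18 − 17 = +1 weeks.

1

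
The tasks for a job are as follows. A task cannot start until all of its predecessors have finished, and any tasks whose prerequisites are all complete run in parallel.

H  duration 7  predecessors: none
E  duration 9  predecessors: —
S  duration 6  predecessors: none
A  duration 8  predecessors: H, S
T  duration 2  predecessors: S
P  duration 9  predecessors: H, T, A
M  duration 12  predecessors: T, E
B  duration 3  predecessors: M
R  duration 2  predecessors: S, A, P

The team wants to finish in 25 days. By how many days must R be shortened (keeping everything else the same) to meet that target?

1

Current finish: 26 days; target: 25.
R is on every critical path, so each day cut from R cuts the finish by one (this holds down to a finish of 25).
Need 26 − 25 = 1 day off R → R becomes 1 day, finish becomes 25.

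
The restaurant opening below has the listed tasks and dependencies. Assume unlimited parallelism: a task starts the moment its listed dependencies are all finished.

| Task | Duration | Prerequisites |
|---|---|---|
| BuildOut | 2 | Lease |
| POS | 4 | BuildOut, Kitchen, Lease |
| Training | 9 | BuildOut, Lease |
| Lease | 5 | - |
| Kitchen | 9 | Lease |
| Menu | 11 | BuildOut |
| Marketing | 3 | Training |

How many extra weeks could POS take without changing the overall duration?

1

The longest chain is Lease→BuildOut→Training→Marketing = 5+2+9+3 = 19; overall finish 19 weeks.
The longest chain containing POS totals 18 weeks.
So POS can slip 19 − 18 = 1 week.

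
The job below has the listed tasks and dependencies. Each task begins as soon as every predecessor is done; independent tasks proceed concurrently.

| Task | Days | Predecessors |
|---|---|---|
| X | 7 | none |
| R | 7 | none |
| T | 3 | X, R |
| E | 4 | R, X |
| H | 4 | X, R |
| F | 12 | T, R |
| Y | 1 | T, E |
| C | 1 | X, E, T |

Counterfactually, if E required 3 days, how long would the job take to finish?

The binding path is X→T→F = 7+3+12 = 22; finish at 22 days.
E has 10 days of float (longest path through it is 12).
That remains the longest chain; total 22 days.

22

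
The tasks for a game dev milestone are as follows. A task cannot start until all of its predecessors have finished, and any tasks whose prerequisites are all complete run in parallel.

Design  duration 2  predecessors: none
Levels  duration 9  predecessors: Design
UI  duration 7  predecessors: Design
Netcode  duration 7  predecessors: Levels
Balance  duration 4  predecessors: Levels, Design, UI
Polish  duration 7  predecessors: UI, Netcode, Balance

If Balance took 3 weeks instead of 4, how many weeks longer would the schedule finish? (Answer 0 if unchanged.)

0

As given, the longest chain is Design→Levels→Netcode→Polish = 2+9+7+7 = 25, so the finish is 25 weeks.
The longest path through Balance is only 22 weeks, so Balance has float 3.
That remains the longest chain; total 25 weeks.
Change in finish: 25 − 25 = +0 weeks.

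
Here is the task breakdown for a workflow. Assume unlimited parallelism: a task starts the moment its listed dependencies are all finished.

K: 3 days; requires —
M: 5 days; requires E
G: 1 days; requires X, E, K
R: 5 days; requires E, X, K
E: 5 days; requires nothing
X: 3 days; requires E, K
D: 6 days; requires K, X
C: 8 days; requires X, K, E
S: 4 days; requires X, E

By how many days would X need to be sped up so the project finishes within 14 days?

Current finish: 16 days; target: 14.
X is on every critical path, so each day cut from X cuts the finish by one (this holds down to a finish of 14).
Need 16 − 14 = 2 days off X → X becomes 1 day, finish becomes 14.

2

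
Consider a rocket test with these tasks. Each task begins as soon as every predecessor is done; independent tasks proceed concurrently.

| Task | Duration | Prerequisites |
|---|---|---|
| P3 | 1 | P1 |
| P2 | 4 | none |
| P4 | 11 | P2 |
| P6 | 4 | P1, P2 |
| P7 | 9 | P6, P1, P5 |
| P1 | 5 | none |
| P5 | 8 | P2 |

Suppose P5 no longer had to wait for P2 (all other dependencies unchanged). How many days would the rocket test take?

Before: longest chain P2→P5→P7 = 4+8+9 = 21, finish 21.
Without P2→P5, P5's earliest start moves from 4 to 0.
The longest chain is now P1→P6→P7 = 5+4+9 = 18, so the rocket test takes 18 days.

18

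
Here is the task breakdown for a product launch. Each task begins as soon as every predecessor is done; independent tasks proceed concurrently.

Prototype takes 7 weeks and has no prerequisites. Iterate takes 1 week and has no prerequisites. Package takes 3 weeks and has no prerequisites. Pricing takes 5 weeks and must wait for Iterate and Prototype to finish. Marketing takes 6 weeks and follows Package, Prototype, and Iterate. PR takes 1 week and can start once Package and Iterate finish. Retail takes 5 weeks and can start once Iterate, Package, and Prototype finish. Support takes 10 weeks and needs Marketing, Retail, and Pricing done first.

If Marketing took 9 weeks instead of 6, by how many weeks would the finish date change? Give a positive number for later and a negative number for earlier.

The binding path is Prototype→Marketing→Support = 7+6+10 = 23; finish at 23 weeks.
Since Marketing is critical, the +3 change carries straight to that chain (now 26 weeks).
No other chain overtakes it, so the finish is 26 weeks.
Change in finish: 26 − 23 = +3 weeks.

3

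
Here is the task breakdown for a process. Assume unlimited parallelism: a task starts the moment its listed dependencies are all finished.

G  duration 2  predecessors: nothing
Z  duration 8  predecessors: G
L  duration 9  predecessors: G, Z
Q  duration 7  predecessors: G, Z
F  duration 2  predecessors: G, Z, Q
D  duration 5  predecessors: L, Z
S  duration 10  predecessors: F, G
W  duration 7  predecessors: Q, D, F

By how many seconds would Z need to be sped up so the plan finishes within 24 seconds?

Current finish: 31 seconds; target: 24.
Z is on every critical path, so each second cut from Z cuts the finish by one (this holds down to a finish of 24).
Need 31 − 24 = 7 seconds off Z → Z becomes 1 second, finish becomes 24.

7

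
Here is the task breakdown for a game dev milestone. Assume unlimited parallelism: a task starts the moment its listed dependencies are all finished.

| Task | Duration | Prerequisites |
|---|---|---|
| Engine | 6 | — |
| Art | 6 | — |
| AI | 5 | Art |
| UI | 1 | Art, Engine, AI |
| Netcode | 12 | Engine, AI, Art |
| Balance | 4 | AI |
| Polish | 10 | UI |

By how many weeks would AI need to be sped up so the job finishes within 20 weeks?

3

Current finish: 23 weeks; target: 20.
AI is on every critical path, so each week cut from AI cuts the finish by one (this holds down to a finish of 19).
Need 23 − 20 = 3 weeks off AI → AI becomes 2 weeks, finish becomes 20.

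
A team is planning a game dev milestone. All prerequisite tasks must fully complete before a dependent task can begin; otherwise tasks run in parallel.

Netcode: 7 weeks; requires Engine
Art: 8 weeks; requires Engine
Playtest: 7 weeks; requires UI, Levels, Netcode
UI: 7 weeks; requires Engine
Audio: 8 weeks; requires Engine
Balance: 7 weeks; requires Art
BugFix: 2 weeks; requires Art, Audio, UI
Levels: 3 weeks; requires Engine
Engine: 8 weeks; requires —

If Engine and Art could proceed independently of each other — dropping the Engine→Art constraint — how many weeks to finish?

22

With the dependency in place, Engine→Art→Balance = 8+8+7 = 23 sets the finish at 23 weeks.
Without Engine→Art, Art's earliest start moves from 8 to 0.
New critical path: Engine→UI→Playtest = 8+7+7 = 22 ⇒ 22 weeks.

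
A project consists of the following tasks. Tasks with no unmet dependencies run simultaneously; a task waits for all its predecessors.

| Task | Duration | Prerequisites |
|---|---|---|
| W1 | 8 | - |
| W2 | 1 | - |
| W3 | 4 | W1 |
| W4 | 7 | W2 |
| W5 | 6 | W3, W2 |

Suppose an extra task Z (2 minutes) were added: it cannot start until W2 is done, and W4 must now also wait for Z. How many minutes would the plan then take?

18

Originally the plan takes 18 minutes.
With Z inserted, W4 now waits for max(W2, Z).
New critical path: W1→W3→W5 = 8+4+6 = 18 ⇒ 18 minutes.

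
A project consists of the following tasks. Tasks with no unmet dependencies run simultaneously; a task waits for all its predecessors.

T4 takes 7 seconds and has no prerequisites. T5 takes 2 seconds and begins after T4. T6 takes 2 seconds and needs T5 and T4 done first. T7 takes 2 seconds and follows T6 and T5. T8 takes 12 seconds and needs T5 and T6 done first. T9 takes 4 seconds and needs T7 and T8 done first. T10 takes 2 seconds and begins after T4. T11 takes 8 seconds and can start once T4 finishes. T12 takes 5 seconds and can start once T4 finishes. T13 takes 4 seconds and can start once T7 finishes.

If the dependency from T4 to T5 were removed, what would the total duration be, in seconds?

25

Before: longest chain T4→T5→T6→T8→T9 = 7+2+2+12+4 = 27, finish 27.
Without T4→T5, T5's earliest start moves from 7 to 0.
New critical path: T4→T6→T8→T9 = 7+2+12+4 = 25 ⇒ 25 seconds.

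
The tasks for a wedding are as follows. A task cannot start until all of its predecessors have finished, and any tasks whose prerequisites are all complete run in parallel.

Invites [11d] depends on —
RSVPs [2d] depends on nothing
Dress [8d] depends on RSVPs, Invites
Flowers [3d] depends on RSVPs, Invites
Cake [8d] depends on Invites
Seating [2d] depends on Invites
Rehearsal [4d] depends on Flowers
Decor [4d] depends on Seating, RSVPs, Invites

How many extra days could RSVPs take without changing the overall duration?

Critical path: Invites→Dress = 11+8 = 19, so the finish is 19 days.
The longest chain containing RSVPs totals 10 days.
Slack of RSVPs = 9 − 0 = 9 days.

9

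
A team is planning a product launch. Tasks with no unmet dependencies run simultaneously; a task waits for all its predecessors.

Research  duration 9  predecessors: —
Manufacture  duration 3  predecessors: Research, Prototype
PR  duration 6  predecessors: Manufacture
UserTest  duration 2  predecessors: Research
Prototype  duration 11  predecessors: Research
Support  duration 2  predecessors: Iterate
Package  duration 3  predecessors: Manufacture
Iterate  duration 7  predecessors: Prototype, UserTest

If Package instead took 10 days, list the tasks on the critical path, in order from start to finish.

As given, the longest chain is Research→Prototype→Iterate→Support = 9+11+7+2 = 29, so the finish is 29 days.
Package has 3 days of float (longest path through it is 26).
New critical path: Research→Prototype→Manufacture→Package = 9+11+3+10 = 33 ⇒ 33 days.

Research, Prototype, Manufacture, Package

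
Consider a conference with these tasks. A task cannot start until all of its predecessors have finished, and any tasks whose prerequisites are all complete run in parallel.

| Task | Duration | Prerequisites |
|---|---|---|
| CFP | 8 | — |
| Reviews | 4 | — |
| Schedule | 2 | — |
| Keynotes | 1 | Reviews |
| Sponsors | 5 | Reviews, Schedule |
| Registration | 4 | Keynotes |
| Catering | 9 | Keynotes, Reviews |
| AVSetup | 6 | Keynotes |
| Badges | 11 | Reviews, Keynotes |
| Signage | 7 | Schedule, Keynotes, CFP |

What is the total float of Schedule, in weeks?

7

Reviews→Keynotes→Badges = 4+1+11 = 16 sets the makespan at 16 weeks.
Longest path through Schedule: 9 weeks (earliest finish 2, latest finish 9).
Slack of Schedule = 7 − 0 = 7 weeks.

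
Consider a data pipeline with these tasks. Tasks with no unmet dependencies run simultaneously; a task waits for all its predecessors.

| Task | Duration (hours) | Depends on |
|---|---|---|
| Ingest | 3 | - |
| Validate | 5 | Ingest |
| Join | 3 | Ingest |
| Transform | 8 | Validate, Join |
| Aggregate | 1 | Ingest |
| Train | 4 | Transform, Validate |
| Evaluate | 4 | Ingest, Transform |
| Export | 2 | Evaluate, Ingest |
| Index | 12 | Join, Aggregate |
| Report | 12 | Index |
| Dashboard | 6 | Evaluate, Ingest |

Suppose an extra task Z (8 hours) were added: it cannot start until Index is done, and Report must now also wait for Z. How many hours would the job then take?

38

Originally the job takes 30 hours.
With Z inserted, Report now waits for max(Index, Z).
New critical path: Ingest→Join→Index→Z→Report = 3+3+12+8+12 = 38 ⇒ 38 hours.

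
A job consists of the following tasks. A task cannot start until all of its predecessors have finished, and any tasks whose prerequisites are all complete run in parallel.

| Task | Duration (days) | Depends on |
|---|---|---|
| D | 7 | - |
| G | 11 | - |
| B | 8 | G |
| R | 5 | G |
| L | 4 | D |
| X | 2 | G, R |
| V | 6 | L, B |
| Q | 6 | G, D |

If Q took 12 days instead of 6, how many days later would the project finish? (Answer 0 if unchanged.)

As given, the longest chain is G→B→V = 11+8+6 = 25, so the finish is 25 days.
Q is off the critical path — its longest chain is 17 days, giving 8 of slack.
That remains the longest chain; total 25 days.
Change in finish: 25 − 25 = +0 days.

0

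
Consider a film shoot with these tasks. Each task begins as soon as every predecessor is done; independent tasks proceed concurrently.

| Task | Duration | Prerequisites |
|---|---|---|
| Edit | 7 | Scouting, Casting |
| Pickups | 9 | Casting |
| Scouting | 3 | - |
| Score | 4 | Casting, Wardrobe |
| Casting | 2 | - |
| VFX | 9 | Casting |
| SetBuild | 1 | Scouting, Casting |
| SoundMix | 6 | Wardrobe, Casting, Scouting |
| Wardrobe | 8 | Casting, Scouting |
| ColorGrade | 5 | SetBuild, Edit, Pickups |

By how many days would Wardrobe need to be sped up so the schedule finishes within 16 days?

Current finish: 17 days; target: 16.
Wardrobe is on every critical path, so each day cut from Wardrobe cuts the finish by one (this holds down to a finish of 16).
Need 17 − 16 = 1 day off Wardrobe → Wardrobe becomes 7 days, finish becomes 16.

1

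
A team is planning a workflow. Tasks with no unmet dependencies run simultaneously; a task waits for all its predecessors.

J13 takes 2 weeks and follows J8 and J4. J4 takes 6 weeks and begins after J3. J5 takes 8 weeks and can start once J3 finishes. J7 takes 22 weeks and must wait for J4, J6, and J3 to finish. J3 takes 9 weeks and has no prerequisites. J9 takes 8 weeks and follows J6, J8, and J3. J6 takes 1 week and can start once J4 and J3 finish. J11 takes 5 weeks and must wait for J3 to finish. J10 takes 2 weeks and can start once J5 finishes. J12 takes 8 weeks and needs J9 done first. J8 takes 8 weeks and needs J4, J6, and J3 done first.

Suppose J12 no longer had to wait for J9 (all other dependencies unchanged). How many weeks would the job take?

38

Before: longest chain J3→J4→J6→J8→J9→J12 = 9+6+1+8+8+8 = 40, finish 40.
Without J9→J12, J12's earliest start moves from 32 to 0.
New critical path: J3→J4→J6→J7 = 9+6+1+22 = 38 ⇒ 38 weeks.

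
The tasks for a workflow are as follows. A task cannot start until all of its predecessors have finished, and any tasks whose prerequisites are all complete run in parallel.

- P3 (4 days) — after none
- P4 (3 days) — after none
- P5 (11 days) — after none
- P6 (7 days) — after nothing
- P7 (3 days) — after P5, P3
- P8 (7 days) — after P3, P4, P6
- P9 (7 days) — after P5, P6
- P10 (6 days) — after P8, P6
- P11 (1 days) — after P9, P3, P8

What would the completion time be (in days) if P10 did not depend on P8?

Original critical path: P6→P8→P10 = 7+7+6 = 20 ⇒ 20 days.
Without P8→P10, P10's earliest start moves from 14 to 7.
New critical path: P5→P9→P11 = 11+7+1 = 19 ⇒ 19 days.

19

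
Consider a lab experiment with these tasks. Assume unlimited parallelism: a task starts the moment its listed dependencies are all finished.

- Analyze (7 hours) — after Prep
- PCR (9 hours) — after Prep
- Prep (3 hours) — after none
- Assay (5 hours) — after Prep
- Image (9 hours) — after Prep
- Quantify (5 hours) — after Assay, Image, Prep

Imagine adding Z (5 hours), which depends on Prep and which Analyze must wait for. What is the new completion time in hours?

Originally the plan takes 17 hours.
With Z inserted, Analyze now waits for max(Prep, Z).
New critical path: Prep→Image→Quantify = 3+9+5 = 17 ⇒ 17 hours.

17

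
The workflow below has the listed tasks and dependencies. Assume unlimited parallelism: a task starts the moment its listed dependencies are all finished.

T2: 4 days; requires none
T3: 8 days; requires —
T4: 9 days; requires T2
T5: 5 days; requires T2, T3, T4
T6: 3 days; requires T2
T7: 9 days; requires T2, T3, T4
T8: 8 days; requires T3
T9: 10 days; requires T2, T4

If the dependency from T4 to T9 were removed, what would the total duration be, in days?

Before: longest chain T2→T4→T9 = 4+9+10 = 23, finish 23.
Without T4→T9, T9's earliest start moves from 13 to 4.
New critical path: T2→T4→T7 = 4+9+9 = 22 ⇒ 22 days.

22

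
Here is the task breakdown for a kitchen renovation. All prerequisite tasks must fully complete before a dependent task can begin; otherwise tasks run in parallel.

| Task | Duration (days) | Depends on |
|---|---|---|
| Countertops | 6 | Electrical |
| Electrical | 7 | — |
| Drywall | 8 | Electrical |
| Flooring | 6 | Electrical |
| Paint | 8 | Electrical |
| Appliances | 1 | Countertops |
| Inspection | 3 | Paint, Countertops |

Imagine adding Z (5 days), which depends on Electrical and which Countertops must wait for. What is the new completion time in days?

Originally the job takes 18 days.
With Z inserted, Countertops now waits for max(Electrical, Z).
New critical path: Electrical→Z→Countertops→Inspection = 7+5+6+3 = 21 ⇒ 21 days.

21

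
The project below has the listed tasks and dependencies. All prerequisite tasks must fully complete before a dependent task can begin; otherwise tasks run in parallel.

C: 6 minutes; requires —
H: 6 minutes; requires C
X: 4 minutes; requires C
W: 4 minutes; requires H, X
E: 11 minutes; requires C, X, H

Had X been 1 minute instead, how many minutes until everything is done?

23

Actual critical path: C→H→E = 6+6+11 = 23 ⇒ 23 minutes.
X has 2 minutes of float (longest path through it is 21).
No other chain overtakes it, so the finish is 23 minutes.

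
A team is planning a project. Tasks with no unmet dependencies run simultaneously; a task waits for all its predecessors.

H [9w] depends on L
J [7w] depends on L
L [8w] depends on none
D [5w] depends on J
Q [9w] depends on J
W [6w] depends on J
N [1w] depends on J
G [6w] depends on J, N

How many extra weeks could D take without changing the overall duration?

4

The longest chain is L→J→Q = 8+7+9 = 24; overall finish 24 weeks.
D finishes as early as 20 and must finish by 24.
Slack of D = 19 − 15 = 4 weeks.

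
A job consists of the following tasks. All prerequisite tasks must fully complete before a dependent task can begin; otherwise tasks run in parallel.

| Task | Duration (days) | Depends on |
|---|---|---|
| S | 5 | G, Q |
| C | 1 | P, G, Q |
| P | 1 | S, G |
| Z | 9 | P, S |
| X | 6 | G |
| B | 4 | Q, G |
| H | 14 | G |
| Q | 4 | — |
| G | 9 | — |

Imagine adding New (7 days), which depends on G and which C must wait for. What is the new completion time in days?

24

Originally the job takes 24 days.
With New inserted, C now waits for max(P, G, Q, New).
New critical path: G→S→P→Z = 9+5+1+9 = 24 ⇒ 24 days.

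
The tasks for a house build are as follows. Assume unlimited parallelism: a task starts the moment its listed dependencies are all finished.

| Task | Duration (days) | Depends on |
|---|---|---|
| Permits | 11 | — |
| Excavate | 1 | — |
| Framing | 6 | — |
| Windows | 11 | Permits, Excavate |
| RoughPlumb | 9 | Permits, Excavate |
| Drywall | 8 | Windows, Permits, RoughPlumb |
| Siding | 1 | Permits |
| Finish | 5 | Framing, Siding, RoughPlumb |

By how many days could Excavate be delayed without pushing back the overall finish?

Permits→Windows→Drywall = 11+11+8 = 30 sets the makespan at 30 days.
Longest path through Excavate: 20 days (earliest finish 1, latest finish 11).
So Excavate can slip 11 − 1 = 10 days.

10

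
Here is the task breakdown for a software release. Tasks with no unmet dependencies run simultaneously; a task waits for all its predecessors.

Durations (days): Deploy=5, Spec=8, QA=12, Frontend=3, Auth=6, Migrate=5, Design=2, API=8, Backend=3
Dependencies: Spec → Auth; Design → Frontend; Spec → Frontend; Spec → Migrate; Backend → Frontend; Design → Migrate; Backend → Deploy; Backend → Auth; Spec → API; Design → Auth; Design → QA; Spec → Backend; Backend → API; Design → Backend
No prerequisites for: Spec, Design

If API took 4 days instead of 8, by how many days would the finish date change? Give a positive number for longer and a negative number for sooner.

-2

The binding path is Spec→Backend→API = 8+3+8 = 19; finish at 19 days.
Since API is critical, the -4 change carries straight to that chain (now 15 days).
New critical path: Spec→Backend→Auth = 8+3+6 = 17 ⇒ 17 days.
Change in finish: 17 − 19 = -2 days.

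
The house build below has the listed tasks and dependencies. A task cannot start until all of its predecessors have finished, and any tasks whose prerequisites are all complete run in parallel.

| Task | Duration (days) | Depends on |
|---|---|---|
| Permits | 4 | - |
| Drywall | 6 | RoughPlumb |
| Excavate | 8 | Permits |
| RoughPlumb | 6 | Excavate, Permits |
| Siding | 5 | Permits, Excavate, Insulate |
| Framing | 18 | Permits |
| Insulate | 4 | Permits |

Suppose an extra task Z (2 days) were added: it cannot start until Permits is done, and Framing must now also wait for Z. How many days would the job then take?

24

Originally the job takes 24 days.
With Z inserted, Framing now waits for max(Permits, Z).
New critical path: Permits→Z→Framing = 4+2+18 = 24 ⇒ 24 days.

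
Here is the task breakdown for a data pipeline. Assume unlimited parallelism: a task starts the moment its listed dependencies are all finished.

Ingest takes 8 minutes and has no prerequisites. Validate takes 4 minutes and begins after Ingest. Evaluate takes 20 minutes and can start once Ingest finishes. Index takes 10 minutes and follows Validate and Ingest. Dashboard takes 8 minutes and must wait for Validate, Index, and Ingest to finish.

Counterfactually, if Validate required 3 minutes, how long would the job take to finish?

29

The binding path is Ingest→Validate→Index→Dashboard = 8+4+10+8 = 30; finish at 30 minutes.
Validate is on the critical path; changing it to 3 makes that path 29 minutes.
That remains the longest chain; total 29 minutes.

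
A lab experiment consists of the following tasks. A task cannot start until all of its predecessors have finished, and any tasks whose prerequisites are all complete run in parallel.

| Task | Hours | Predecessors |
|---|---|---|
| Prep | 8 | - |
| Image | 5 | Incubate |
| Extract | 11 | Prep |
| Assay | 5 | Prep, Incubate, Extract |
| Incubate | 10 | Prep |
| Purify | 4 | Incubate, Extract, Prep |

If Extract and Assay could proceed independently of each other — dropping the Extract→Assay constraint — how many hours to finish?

23

Before: longest chain Prep→Extract→Assay = 8+11+5 = 24, finish 24.
Without Extract→Assay, Assay's earliest start moves from 19 to 18.
After: Prep→Incubate→Assay = 8+10+5 = 23 → 23 hours.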